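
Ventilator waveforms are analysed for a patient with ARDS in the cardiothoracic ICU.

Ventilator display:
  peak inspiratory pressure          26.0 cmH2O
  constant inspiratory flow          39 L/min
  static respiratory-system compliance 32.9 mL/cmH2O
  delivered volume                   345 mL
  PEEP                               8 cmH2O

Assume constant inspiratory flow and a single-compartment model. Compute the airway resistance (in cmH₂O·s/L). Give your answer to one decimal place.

Flow: 39 L/min ÷ 60 = 0.65 L/s.
Equation of motion (constant flow): PIP = Vt/C + R·V̇ + PEEP.
R·V̇ = PIP − Vt/C − PEEP = 26.0 − 345/32.9 − 8 = 26.0 − 10.486 − 8 = 7.514 cmH2O.
R = 7.514 / 0.65 = 11.56 cmH2O·s/L.

11.6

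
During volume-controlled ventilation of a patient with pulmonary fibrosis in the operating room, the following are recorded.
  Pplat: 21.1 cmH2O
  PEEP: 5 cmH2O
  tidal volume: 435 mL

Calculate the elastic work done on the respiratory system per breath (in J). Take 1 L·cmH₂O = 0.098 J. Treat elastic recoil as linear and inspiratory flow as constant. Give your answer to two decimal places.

Elastic work ≈ ½ × (Pplat − PEEP) × Vt = 0.5 × (21.1 − 5) × 0.435 L = 0.5 × 16.1 × 0.435 = 3.502 L·cmH2O.
× 0.098 J/(L·cmH2O) → 0.3432 J.

0.34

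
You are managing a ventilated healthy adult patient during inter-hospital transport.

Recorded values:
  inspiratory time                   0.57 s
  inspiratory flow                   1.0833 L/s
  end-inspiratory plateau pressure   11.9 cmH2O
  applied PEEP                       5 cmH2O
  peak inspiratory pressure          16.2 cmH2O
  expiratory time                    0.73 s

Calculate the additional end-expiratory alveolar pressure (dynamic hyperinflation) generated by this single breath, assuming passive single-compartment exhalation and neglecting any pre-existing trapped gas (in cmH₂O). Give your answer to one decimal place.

Vt = flow × Ti = 1.0833 L/s × 0.57 s × 1000 mL/L = 617.48 mL.
R = (PIP − Pplat)/V̇ = (16.2 − 11.9) / 1.0833 = 4.3/1.0833 = 3.969 cmH2O·s/L.
C = Vt/(Pplat − PEEP) = 617.48 / (11.9 − 5) = 617.48/6.9 = 89.49 mL/cmH2O.
τ = R × C = 3.969 × 0.08949 L/cmH2O = 0.3552 s.
Fraction remaining = e^(−Te/τ) = e^(−0.73/0.3552) = 0.1281; trapped volume = 617.48 × 0.1281 = 79.099 mL.
Additional alveolar pressure from trapping ≈ V_trapped / C = 79.099 / 89.49 = 0.8839 cmH2O.

0.9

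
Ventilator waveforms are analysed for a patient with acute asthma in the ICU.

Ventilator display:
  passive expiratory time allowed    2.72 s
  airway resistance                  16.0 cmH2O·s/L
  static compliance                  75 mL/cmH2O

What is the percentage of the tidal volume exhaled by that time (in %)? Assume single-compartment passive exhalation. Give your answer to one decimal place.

τ = R × C = 16.0 × 75 mL/cmH2O = 16.0 × 0.075 L/cmH2O = 1.2 s.
Passive exhalation: V(t)/V₀ = e^(−t/τ) = e^(−2.72/1.2) = 0.1037.
Fraction exhaled = 1 − 0.1037 = 0.8963 → 89.63%.

89.6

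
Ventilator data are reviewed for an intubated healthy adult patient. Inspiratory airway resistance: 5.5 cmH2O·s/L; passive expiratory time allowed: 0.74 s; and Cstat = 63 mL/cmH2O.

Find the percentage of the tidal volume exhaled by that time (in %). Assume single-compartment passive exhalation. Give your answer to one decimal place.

88.2

τ = R × C = 5.5 × 63 mL/cmH2O = 5.5 × 0.063 L/cmH2O = 0.3465 s.
Passive exhalation: V(t)/V₀ = e^(−t/τ) = e^(−0.74/0.3465) = 0.1182.
Fraction exhaled = 1 − 0.1182 = 0.8818 → 88.18%.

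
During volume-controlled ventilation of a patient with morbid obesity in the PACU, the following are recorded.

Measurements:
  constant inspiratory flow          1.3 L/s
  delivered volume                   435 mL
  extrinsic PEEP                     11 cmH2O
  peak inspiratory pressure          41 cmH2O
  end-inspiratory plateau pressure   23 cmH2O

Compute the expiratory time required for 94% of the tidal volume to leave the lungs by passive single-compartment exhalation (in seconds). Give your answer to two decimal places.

R = (PIP − Pplat)/V̇ = (41 − 23) / 1.3 = 18.0/1.3 = 13.846 cmH2O·s/L.
C = Vt/(Pplat − PEEP) = 435.0 / (23 − 11) = 435.0/12.0 = 36.25 mL/cmH2O.
τ = R × C = 13.846 × 0.03625 L/cmH2O = 0.5019 s.
t = −τ·ln(1 − 0.94) = −0.5019·ln(0.06) = 1.412 s.

1.41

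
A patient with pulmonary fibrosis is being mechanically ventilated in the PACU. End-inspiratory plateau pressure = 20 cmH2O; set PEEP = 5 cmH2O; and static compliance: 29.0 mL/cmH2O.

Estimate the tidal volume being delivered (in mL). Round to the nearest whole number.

Vt = Cstat × (Pplat − PEEP) = 29.0 × (20 − 5) = 29.0 × 15.0 = 435.0 mL.

435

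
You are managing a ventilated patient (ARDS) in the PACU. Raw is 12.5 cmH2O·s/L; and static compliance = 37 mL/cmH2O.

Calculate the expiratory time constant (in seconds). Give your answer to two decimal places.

τ = R × C = 12.5 × 37 mL/cmH2O = 12.5 × 0.037 L/cmH2O = 0.4625 s.

0.46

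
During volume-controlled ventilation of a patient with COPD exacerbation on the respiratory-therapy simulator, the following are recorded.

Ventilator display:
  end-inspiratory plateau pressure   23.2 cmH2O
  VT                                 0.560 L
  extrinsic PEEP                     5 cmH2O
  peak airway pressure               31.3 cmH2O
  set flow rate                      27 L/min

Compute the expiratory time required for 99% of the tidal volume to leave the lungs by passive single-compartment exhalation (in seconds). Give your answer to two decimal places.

Flow: 27 L/min ÷ 60 = 0.45 L/s.
R = (PIP − Pplat)/V̇ = (31.3 − 23.2) / 0.45 = 8.1/0.45 = 18.0 cmH2O·s/L.
C = Vt/(Pplat − PEEP) = 560.0 / (23.2 − 5) = 560.0/18.2 = 30.769 mL/cmH2O.
τ = R × C = 18.0 × 0.03077 L/cmH2O = 0.5539 s.
t = −τ·ln(1 − 0.99) = −0.5539·ln(0.01) = 2.551 s.

2.55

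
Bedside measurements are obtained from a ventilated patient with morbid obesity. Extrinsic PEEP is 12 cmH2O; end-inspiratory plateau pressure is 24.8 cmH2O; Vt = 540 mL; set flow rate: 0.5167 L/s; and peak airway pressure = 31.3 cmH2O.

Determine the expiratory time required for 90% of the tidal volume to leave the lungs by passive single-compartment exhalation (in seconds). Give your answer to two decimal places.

1.22

R = (PIP − Pplat)/V̇ = (31.3 − 24.8) / 0.5167 = 6.5/0.5167 = 12.58 cmH2O·s/L.
C = Vt/(Pplat − PEEP) = 540.0 / (24.8 − 12) = 540.0/12.8 = 42.188 mL/cmH2O.
τ = R × C = 12.58 × 0.04219 L/cmH2O = 0.5308 s.
t = −τ·ln(1 − 0.90) = −0.5308·ln(0.1) = 1.222 s.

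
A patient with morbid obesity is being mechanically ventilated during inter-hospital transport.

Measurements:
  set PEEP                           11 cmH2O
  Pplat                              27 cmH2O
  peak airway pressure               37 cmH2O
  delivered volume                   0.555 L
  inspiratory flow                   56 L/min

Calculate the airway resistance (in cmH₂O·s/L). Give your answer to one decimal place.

Flow: 56 L/min ÷ 60 = 0.9333 L/s.
Raw = (PIP − Pplat) / flow = (37 − 27) / 0.9333 = 10.0 / 0.9333 = 10.715 cmH2O·s/L.

10.7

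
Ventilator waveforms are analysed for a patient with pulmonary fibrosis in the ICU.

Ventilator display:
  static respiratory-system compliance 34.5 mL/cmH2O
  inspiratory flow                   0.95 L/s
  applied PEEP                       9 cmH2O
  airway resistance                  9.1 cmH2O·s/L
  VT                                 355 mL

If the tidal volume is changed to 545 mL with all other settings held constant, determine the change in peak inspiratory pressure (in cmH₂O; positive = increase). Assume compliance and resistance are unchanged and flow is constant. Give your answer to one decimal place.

5.5

PIP = Vt/C + R·V̇ + PEEP (constant-flow equation of motion).
Only the elastic term changes: ΔPIP = ΔVt / C = (545 − 355) / 34.5 = 5.507 cmH2O.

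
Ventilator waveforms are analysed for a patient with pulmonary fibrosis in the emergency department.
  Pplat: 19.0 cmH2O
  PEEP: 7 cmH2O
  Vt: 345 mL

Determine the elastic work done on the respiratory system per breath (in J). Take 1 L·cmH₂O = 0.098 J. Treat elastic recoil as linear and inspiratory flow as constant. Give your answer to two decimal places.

Elastic work ≈ ½ × (Pplat − PEEP) × Vt = 0.5 × (19.0 − 7) × 0.345 L = 0.5 × 12.0 × 0.345 = 2.07 L·cmH2O.
× 0.098 J/(L·cmH2O) → 0.2029 J.

0.20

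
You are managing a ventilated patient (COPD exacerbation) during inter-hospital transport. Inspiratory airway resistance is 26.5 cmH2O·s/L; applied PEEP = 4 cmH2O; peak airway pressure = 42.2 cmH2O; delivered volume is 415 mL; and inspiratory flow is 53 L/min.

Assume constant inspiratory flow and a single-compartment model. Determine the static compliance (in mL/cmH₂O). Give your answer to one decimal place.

Flow: 53 L/min ÷ 60 = 0.8833 L/s.
Equation of motion (constant flow): PIP = Vt/C + R·V̇ + PEEP.
Vt/C = PIP − R·V̇ − PEEP = 42.2 − 26.5×0.8833 − 4 = 42.2 − 23.407 − 4 = 14.793 cmH2O.
C = Vt / 14.793 = 415 / 14.793 = 28.054 mL/cmH2O.

28.1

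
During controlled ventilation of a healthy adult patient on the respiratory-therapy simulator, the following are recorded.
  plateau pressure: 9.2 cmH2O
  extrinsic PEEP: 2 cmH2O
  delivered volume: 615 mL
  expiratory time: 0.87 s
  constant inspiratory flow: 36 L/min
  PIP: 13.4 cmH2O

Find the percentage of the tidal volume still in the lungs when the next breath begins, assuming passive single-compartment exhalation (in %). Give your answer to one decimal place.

Flow: 36 L/min ÷ 60 = 0.6 L/s.
R = (PIP − Pplat)/V̇ = (13.4 − 9.2) / 0.6 = 4.2/0.6 = 7.0 cmH2O·s/L.
C = Vt/(Pplat − PEEP) = 615.0 / (9.2 − 2) = 615.0/7.2 = 85.417 mL/cmH2O.
τ = R × C = 7.0 × 0.08542 L/cmH2O = 0.5979 s.
Fraction remaining at end-expiration = e^(−Te/τ) = e^(−0.87/0.5979) = 0.2334 → 23.34%.

23.3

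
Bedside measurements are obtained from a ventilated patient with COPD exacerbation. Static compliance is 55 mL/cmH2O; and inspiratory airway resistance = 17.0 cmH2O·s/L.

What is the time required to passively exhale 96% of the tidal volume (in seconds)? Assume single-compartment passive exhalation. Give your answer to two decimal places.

3.01

τ = R × C = 17.0 × 55 mL/cmH2O = 17.0 × 0.055 L/cmH2O = 0.935 s.
Exhaled fraction f = 1 − e^(−t/τ) → t = −τ·ln(1 − f) = −0.935·ln(0.04) = 3.01 s.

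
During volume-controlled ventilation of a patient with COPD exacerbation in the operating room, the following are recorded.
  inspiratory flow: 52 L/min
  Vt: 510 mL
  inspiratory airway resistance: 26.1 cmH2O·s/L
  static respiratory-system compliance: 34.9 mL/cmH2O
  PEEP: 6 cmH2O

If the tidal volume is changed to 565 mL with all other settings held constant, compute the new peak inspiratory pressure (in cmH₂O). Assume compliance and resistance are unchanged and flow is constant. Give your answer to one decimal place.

44.8

Flow: 52 L/min ÷ 60 = 0.8667 L/s.
PIP = Vt/C + R·V̇ + PEEP (constant-flow equation of motion).
Only the elastic term changes: ΔPIP = ΔVt / C = (565 − 510) / 34.9 = 1.576 cmH2O.
Original PIP = 510/34.9 + 26.1×0.8667 + 6 = 43.234 cmH2O; new PIP = 43.234 + (1.576) = 44.81 cmH2O.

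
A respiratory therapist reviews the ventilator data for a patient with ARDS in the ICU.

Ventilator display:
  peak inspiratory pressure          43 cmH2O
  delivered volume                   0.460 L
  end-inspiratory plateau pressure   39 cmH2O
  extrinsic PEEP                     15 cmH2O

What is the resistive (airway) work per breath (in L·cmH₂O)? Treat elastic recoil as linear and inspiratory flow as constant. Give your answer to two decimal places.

With constant inspiratory flow the resistive pressure is constant at PIP − Pplat = 43 − 39 = 4.0 cmH2O, so resistive work = 4.0 × 0.460 = 1.84 L·cmH2O.

1.84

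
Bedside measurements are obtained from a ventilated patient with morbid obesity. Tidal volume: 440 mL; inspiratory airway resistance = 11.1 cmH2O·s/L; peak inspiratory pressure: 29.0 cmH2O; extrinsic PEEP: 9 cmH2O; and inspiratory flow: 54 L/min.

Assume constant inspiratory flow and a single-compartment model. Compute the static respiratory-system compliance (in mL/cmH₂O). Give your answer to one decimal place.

44.0

Flow: 54 L/min ÷ 60 = 0.9 L/s.
Equation of motion (constant flow): PIP = Vt/C + R·V̇ + PEEP.
Vt/C = PIP − R·V̇ − PEEP = 29.0 − 11.1×0.9 − 9 = 29.0 − 9.99 − 9 = 10.01 cmH2O.
C = Vt / 10.01 = 440 / 10.01 = 43.956 mL/cmH2O.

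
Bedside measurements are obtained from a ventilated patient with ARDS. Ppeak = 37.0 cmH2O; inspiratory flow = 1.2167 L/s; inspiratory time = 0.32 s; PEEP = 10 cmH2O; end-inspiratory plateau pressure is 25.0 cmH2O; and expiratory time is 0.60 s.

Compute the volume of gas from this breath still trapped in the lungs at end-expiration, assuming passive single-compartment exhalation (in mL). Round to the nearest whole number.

Vt = flow × Ti = 1.2167 L/s × 0.32 s × 1000 mL/L = 389.34 mL.
R = (PIP − Pplat)/V̇ = (37.0 − 25.0) / 1.2167 = 12.0/1.2167 = 9.863 cmH2O·s/L.
C = Vt/(Pplat − PEEP) = 389.34 / (25.0 − 10) = 389.34/15.0 = 25.956 mL/cmH2O.
τ = R × C = 9.863 × 0.02596 L/cmH2O = 0.256 s.
Fraction remaining = e^(−Te/τ) = e^(−0.60/0.256) = 0.09597.
Trapped volume = 389.34 × 0.09597 = 37.365 mL.

37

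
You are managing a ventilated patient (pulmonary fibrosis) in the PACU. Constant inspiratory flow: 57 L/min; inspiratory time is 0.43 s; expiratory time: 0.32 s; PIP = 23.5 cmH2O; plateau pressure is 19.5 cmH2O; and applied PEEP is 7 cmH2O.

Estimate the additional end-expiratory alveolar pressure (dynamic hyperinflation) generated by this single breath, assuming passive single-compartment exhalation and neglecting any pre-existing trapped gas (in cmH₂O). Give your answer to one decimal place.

1.2

Flow: 57 L/min ÷ 60 = 0.95 L/s.
Vt = flow × Ti = 0.95 L/s × 0.43 s × 1000 mL/L = 408.5 mL.
R = (PIP − Pplat)/V̇ = (23.5 − 19.5) / 0.95 = 4.0/0.95 = 4.211 cmH2O·s/L.
C = Vt/(Pplat − PEEP) = 408.5 / (19.5 − 7) = 408.5/12.5 = 32.68 mL/cmH2O.
τ = R × C = 4.211 × 0.03268 L/cmH2O = 0.1376 s.
Fraction remaining = e^(−Te/τ) = e^(−0.32/0.1376) = 0.09773; trapped volume = 408.5 × 0.09773 = 39.923 mL.
Additional alveolar pressure from trapping ≈ V_trapped / C = 39.923 / 32.68 = 1.222 cmH2O.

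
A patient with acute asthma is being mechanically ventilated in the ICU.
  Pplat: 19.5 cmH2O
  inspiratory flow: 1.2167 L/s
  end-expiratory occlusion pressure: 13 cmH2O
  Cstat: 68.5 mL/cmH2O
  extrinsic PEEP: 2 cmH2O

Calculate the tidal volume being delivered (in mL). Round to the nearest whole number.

445

End-expiratory occlusion gives total PEEP = 13 cmH2O (intrinsic PEEP = 13 − 2 = 11). Use total PEEP for the elastic gradient.
Vt = Cstat × (Pplat − PEEPtotal) = 68.5 × (19.5 − 13) = 68.5 × 6.5 = 445.25 mL.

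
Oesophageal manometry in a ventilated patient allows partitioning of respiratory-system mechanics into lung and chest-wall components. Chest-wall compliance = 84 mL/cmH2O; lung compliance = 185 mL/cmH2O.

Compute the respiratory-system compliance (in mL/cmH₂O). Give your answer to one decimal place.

57.8

Lung and chest wall are elastances in series: 1/Crs = 1/CL + 1/Ccw.
1/Crs = 1/185 + 1/84 = 0.01731.
Crs = 57.77 mL/cmH2O.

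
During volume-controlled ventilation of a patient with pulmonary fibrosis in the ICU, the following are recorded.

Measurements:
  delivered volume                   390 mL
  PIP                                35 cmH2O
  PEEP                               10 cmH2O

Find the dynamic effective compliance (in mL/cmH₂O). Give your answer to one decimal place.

Dynamic compliance = Vt / (PIP − PEEP) = 390 / (35 − 10) = 390 / 25.0 = 15.6 mL/cmH2O.

15.6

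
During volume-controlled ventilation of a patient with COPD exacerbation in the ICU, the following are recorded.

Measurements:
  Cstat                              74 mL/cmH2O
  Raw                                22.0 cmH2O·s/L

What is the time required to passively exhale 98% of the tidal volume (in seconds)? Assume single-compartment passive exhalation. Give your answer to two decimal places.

τ = R × C = 22.0 × 74 mL/cmH2O = 22.0 × 0.074 L/cmH2O = 1.628 s.
Exhaled fraction f = 1 − e^(−t/τ) → t = −τ·ln(1 − f) = −1.628·ln(0.02) = 6.369 s.

6.37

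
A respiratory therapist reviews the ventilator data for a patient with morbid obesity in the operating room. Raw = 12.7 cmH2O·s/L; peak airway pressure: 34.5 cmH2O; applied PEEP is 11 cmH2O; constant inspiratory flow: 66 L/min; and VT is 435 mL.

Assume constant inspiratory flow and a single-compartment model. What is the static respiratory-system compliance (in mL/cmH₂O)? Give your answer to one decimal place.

Flow: 66 L/min ÷ 60 = 1.1 L/s.
Equation of motion (constant flow): PIP = Vt/C + R·V̇ + PEEP.
Vt/C = PIP − R·V̇ − PEEP = 34.5 − 12.7×1.1 − 11 = 34.5 − 13.97 − 11 = 9.53 cmH2O.
C = Vt / 9.53 = 435 / 9.53 = 45.645 mL/cmH2O.

45.6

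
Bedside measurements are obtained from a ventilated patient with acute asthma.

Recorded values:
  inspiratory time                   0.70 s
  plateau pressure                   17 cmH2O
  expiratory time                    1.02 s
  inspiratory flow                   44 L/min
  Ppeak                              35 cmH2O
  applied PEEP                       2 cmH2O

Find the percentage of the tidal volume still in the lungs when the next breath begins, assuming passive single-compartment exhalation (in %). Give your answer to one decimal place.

29.7

Flow: 44 L/min ÷ 60 = 0.7333 L/s.
Vt = flow × Ti = 0.7333 L/s × 0.70 s × 1000 mL/L = 513.31 mL.
R = (PIP − Pplat)/V̇ = (35 − 17) / 0.7333 = 18.0/0.7333 = 24.547 cmH2O·s/L.
C = Vt/(Pplat − PEEP) = 513.31 / (17 − 2) = 513.31/15.0 = 34.221 mL/cmH2O.
τ = R × C = 24.547 × 0.03422 L/cmH2O = 0.84 s.
Fraction remaining at end-expiration = e^(−Te/τ) = e^(−1.02/0.84) = 0.2969 → 29.69%.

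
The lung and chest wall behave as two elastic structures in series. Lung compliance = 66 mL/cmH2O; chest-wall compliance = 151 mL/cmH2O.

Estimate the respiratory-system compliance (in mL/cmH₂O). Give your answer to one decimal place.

45.9

Lung and chest wall are elastances in series: 1/Crs = 1/CL + 1/Ccw.
1/Crs = 1/66 + 1/151 = 0.02177.
Crs = 45.935 mL/cmH2O.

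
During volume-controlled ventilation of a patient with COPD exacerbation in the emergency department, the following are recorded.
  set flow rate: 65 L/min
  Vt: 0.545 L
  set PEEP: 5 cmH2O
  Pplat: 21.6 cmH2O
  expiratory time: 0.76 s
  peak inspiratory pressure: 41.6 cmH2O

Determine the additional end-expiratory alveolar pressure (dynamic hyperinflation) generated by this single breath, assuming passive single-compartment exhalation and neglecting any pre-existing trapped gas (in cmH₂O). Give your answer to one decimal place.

4.7

Flow: 65 L/min ÷ 60 = 1.0833 L/s.
R = (PIP − Pplat)/V̇ = (41.6 − 21.6) / 1.0833 = 20.0/1.0833 = 18.462 cmH2O·s/L.
C = Vt/(Pplat − PEEP) = 545.0 / (21.6 − 5) = 545.0/16.6 = 32.831 mL/cmH2O.
τ = R × C = 18.462 × 0.03283 L/cmH2O = 0.6061 s.
Fraction remaining = e^(−Te/τ) = e^(−0.76/0.6061) = 0.2854; trapped volume = 545.0 × 0.2854 = 155.54 mL.
Additional alveolar pressure from trapping ≈ V_trapped / C = 155.54 / 32.831 = 4.738 cmH2O.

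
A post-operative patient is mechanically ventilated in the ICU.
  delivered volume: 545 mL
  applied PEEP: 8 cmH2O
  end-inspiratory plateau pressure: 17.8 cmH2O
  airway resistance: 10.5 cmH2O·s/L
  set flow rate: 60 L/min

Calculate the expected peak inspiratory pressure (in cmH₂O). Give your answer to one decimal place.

Flow: 60 L/min ÷ 60 = 1 L/s.
PIP = Pplat + Raw × flow = 17.8 + 10.5 × 1 = 17.8 + 10.5 = 28.3 cmH2O.

28.3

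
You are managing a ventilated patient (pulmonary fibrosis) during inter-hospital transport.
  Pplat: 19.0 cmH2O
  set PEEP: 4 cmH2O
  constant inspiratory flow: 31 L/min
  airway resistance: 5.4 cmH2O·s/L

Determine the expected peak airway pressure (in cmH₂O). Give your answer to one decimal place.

Flow: 31 L/min ÷ 60 = 0.5167 L/s.
PIP = Pplat + Raw × flow = 19.0 + 5.4 × 0.5167 = 19.0 + 2.79 = 21.79 cmH2O.

21.8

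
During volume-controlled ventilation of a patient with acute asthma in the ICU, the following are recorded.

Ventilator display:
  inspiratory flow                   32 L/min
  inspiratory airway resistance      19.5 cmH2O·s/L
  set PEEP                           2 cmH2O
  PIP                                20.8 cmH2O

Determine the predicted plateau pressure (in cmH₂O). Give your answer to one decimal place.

10.4

Flow: 32 L/min ÷ 60 = 0.5333 L/s.
Pplat = PIP − Raw × flow = 20.8 − 19.5 × 0.5333 = 20.8 − 10.399 = 10.401 cmH2O.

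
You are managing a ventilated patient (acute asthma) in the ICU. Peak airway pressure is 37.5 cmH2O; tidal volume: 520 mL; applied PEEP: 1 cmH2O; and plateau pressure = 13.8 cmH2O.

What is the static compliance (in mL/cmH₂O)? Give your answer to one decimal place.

Cstat = Vt / (Pplat − PEEP) = 520 / (13.8 − 1) = 520 / 12.8 = 40.625 mL/cmH2O.

40.6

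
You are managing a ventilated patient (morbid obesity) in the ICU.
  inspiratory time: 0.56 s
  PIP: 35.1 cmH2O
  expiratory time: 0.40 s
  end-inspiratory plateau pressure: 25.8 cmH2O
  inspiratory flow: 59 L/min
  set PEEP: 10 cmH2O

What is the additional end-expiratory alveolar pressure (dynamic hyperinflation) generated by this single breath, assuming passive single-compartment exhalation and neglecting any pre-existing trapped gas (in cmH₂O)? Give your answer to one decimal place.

4.7

Flow: 59 L/min ÷ 60 = 0.9833 L/s.
Vt = flow × Ti = 0.9833 L/s × 0.56 s × 1000 mL/L = 550.65 mL.
R = (PIP − Pplat)/V̇ = (35.1 − 25.8) / 0.9833 = 9.3/0.9833 = 9.458 cmH2O·s/L.
C = Vt/(Pplat − PEEP) = 550.65 / (25.8 − 10) = 550.65/15.8 = 34.851 mL/cmH2O.
τ = R × C = 9.458 × 0.03485 L/cmH2O = 0.3296 s.
Fraction remaining = e^(−Te/τ) = e^(−0.40/0.3296) = 0.2971; trapped volume = 550.65 × 0.2971 = 163.6 mL.
Additional alveolar pressure from trapping ≈ V_trapped / C = 163.6 / 34.851 = 4.694 cmH2O.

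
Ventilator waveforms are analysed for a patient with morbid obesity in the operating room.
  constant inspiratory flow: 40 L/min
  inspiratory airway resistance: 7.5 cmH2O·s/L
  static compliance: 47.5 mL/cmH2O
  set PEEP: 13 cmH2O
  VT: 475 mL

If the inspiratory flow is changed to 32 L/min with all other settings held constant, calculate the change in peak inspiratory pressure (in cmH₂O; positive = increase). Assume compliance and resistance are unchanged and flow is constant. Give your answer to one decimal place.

-1.0

Flow: 40 L/min ÷ 60 = 0.6667 L/s.
New flow: 32 L/min ÷ 60 = 0.5333 L/s.
PIP = Vt/C + R·V̇ + PEEP (constant-flow equation of motion).
Only the resistive term changes: ΔPIP = R × ΔV̇ = 7.5 × (0.5333 − 0.6667) = 7.5 × -0.1334 = -1.001 cmH2O.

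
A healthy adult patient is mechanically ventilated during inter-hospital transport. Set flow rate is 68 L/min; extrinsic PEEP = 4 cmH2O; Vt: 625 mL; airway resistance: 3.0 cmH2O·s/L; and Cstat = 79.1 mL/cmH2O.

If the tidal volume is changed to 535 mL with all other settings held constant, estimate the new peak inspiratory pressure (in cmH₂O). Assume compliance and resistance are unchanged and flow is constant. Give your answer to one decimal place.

Flow: 68 L/min ÷ 60 = 1.1333 L/s.
PIP = Vt/C + R·V̇ + PEEP (constant-flow equation of motion).
Only the elastic term changes: ΔPIP = ΔVt / C = (535 − 625) / 79.1 = -1.138 cmH2O.
Original PIP = 625/79.1 + 3.0×1.1333 + 4 = 15.301 cmH2O; new PIP = 15.301 + (-1.138) = 14.163 cmH2O.

14.2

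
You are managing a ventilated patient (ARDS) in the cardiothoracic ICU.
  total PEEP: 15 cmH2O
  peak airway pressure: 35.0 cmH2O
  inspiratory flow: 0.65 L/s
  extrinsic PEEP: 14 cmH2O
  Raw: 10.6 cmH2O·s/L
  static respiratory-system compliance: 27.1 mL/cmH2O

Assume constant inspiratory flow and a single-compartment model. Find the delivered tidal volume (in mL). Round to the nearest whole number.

355

Total PEEP = 15 cmH2O (set 14 + intrinsic 1); this is the baseline alveolar pressure.
Equation of motion (constant flow): PIP = Vt/C + R·V̇ + PEEP.
Vt/C = PIP − R·V̇ − PEEP = 35.0 − 6.89 − 15 = 13.11 cmH2O.
Vt = C × 13.11 = 27.1 × 13.11 = 355.28 mL.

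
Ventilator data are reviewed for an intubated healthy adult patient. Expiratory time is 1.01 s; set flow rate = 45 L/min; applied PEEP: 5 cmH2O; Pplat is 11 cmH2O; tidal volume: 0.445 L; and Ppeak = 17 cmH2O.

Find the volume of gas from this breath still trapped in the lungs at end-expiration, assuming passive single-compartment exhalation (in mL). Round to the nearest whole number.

81

Flow: 45 L/min ÷ 60 = 0.75 L/s.
R = (PIP − Pplat)/V̇ = (17 − 11) / 0.75 = 6.0/0.75 = 8.0 cmH2O·s/L.
C = Vt/(Pplat − PEEP) = 445.0 / (11 − 5) = 445.0/6.0 = 74.167 mL/cmH2O.
τ = R × C = 8.0 × 0.07417 L/cmH2O = 0.5934 s.
Fraction remaining = e^(−Te/τ) = e^(−1.01/0.5934) = 0.1823.
Trapped volume = 445.0 × 0.1823 = 81.124 mL.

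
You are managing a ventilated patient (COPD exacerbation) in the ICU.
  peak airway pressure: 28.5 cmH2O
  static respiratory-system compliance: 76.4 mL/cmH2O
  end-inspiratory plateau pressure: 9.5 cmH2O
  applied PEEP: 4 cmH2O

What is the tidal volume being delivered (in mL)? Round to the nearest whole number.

Vt = Cstat × (Pplat − PEEP) = 76.4 × (9.5 − 4) = 76.4 × 5.5 = 420.2 mL.

420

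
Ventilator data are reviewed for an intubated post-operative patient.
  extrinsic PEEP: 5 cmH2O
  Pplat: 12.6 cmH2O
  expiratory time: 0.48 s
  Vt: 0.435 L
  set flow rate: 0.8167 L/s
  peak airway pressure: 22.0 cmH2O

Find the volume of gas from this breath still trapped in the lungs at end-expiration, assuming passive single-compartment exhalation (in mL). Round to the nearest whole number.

R = (PIP − Pplat)/V̇ = (22.0 − 12.6) / 0.8167 = 9.4/0.8167 = 11.51 cmH2O·s/L.
C = Vt/(Pplat − PEEP) = 435.0 / (12.6 − 5) = 435.0/7.6 = 57.237 mL/cmH2O.
τ = R × C = 11.51 × 0.05724 L/cmH2O = 0.6588 s.
Fraction remaining = e^(−Te/τ) = e^(−0.48/0.6588) = 0.4826.
Trapped volume = 435.0 × 0.4826 = 209.93 mL.

210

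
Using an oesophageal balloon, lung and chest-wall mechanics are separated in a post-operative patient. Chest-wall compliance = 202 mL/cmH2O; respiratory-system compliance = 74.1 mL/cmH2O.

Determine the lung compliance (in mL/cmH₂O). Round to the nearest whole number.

1/CL = 1/Crs − 1/Ccw.
1/CL = 1/74.1 − 1/202 = 0.008545.
CL = 117.03 mL/cmH2O.

117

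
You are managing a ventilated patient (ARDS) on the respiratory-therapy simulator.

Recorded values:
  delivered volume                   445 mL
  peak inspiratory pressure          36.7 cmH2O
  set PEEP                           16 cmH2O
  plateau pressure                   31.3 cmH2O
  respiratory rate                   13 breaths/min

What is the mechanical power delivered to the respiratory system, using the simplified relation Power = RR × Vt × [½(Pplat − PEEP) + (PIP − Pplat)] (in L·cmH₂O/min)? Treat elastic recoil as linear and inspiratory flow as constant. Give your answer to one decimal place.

75.5

Per-breath work = Vt × [½(Pplat−PEEP) + (PIP−Pplat)] = 0.445 × [0.5×15.3 + 5.4] = 0.445 × 13.05 = 5.807 L·cmH2O.
Power = 13 × 5.807 = 75.491 L·cmH2O/min.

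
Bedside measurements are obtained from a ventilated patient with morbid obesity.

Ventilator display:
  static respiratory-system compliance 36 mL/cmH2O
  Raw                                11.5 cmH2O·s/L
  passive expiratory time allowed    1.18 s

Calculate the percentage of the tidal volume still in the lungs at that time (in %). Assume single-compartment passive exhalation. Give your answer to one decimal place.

5.8

τ = R × C = 11.5 × 36 mL/cmH2O = 11.5 × 0.036 L/cmH2O = 0.414 s.
Passive exhalation: V(t)/V₀ = e^(−t/τ) = e^(−1.18/0.414) = 0.05783.
Fraction remaining = 0.05783 → 5.783%.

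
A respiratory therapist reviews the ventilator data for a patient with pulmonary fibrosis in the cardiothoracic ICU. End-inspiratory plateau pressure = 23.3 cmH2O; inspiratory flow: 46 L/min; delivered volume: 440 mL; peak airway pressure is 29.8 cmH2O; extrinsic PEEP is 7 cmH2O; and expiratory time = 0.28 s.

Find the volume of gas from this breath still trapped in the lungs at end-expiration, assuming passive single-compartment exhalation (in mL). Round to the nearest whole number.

129

Flow: 46 L/min ÷ 60 = 0.7667 L/s.
R = (PIP − Pplat)/V̇ = (29.8 − 23.3) / 0.7667 = 6.5/0.7667 = 8.478 cmH2O·s/L.
C = Vt/(Pplat − PEEP) = 440.0 / (23.3 − 7) = 440.0/16.3 = 26.994 mL/cmH2O.
τ = R × C = 8.478 × 0.02699 L/cmH2O = 0.2288 s.
Fraction remaining = e^(−Te/τ) = e^(−0.28/0.2288) = 0.2941.
Trapped volume = 440.0 × 0.2941 = 129.4 mL.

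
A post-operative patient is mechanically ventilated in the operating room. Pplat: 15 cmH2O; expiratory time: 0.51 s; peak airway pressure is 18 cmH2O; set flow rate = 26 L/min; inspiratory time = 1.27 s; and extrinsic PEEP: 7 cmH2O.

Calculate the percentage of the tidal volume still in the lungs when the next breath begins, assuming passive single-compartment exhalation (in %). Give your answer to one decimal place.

Flow: 26 L/min ÷ 60 = 0.4333 L/s.
Vt = flow × Ti = 0.4333 L/s × 1.27 s × 1000 mL/L = 550.29 mL.
R = (PIP − Pplat)/V̇ = (18 − 15) / 0.4333 = 3.0/0.4333 = 6.924 cmH2O·s/L.
C = Vt/(Pplat − PEEP) = 550.29 / (15 − 7) = 550.29/8.0 = 68.786 mL/cmH2O.
τ = R × C = 6.924 × 0.06879 L/cmH2O = 0.4763 s.
Fraction remaining at end-expiration = e^(−Te/τ) = e^(−0.51/0.4763) = 0.3428 → 34.28%.

34.3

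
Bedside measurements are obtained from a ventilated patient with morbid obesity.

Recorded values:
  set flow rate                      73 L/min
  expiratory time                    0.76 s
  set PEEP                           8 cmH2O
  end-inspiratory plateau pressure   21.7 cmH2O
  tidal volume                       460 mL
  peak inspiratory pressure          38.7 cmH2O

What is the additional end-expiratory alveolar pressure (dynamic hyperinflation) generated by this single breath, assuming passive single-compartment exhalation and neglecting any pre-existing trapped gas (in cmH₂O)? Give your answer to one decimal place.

Flow: 73 L/min ÷ 60 = 1.2167 L/s.
R = (PIP − Pplat)/V̇ = (38.7 − 21.7) / 1.2167 = 17.0/1.2167 = 13.972 cmH2O·s/L.
C = Vt/(Pplat − PEEP) = 460.0 / (21.7 − 8) = 460.0/13.7 = 33.577 mL/cmH2O.
τ = R × C = 13.972 × 0.03358 L/cmH2O = 0.4692 s.
Fraction remaining = e^(−Te/τ) = e^(−0.76/0.4692) = 0.1979; trapped volume = 460.0 × 0.1979 = 91.034 mL.
Additional alveolar pressure from trapping ≈ V_trapped / C = 91.034 / 33.577 = 2.711 cmH2O.

2.7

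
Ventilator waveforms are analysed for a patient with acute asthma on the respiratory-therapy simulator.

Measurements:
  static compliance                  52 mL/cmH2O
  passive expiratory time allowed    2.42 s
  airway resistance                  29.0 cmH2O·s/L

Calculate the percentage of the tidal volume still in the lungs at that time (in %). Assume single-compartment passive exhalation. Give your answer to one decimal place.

20.1

τ = R × C = 29.0 × 52 mL/cmH2O = 29.0 × 0.052 L/cmH2O = 1.508 s.
Passive exhalation: V(t)/V₀ = e^(−t/τ) = e^(−2.42/1.508) = 0.2009.
Fraction remaining = 0.2009 → 20.09%.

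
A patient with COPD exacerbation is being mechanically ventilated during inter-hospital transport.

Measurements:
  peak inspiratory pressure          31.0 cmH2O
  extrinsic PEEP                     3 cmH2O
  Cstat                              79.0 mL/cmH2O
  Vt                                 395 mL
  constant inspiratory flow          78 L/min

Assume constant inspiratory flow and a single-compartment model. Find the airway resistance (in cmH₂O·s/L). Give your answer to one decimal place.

Flow: 78 L/min ÷ 60 = 1.3 L/s.
Equation of motion (constant flow): PIP = Vt/C + R·V̇ + PEEP.
R·V̇ = PIP − Vt/C − PEEP = 31.0 − 395/79.0 − 3 = 31.0 − 5.0 − 3 = 23.0 cmH2O.
R = 23.0 / 1.3 = 17.692 cmH2O·s/L.

17.7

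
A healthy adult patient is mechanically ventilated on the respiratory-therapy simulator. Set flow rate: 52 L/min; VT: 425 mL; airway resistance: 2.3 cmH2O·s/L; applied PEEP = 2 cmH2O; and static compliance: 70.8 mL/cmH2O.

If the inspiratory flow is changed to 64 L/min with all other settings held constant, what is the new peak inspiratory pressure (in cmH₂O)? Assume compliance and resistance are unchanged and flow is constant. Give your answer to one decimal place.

10.5

Flow: 52 L/min ÷ 60 = 0.8667 L/s.
New flow: 64 L/min ÷ 60 = 1.0667 L/s.
PIP = Vt/C + R·V̇ + PEEP (constant-flow equation of motion).
Only the resistive term changes: ΔPIP = R × ΔV̇ = 2.3 × (1.0667 − 0.8667) = 2.3 × 0.2 = 0.46 cmH2O.
Original PIP = 425/70.8 + 2.3×0.8667 + 2 = 9.996 cmH2O; new PIP = 9.996 + (0.46) = 10.456 cmH2O.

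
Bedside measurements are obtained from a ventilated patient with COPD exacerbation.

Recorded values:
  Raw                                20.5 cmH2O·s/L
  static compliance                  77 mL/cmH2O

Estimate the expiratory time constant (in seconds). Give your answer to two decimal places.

τ = R × C = 20.5 × 77 mL/cmH2O = 20.5 × 0.077 L/cmH2O = 1.579 s.

1.58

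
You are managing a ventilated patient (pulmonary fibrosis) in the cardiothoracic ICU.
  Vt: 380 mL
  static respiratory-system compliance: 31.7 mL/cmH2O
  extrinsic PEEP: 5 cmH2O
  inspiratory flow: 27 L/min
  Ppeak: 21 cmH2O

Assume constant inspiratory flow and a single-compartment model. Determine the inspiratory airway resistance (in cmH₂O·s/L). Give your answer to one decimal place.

Flow: 27 L/min ÷ 60 = 0.45 L/s.
Equation of motion (constant flow): PIP = Vt/C + R·V̇ + PEEP.
R·V̇ = PIP − Vt/C − PEEP = 21 − 380/31.7 − 5 = 21 − 11.987 − 5 = 4.013 cmH2O.
R = 4.013 / 0.45 = 8.918 cmH2O·s/L.

8.9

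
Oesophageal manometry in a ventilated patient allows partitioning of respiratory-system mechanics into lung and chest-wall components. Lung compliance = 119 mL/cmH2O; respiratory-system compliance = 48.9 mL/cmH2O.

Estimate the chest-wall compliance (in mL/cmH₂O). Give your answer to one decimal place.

83.0

1/Ccw = 1/Crs − 1/CL.
1/Ccw = 1/48.9 − 1/119 = 0.01205.
Ccw = 82.988 mL/cmH2O.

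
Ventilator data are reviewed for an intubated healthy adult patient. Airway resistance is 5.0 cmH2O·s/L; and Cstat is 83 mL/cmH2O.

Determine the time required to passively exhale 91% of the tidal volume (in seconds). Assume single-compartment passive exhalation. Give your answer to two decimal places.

τ = R × C = 5.0 × 83 mL/cmH2O = 5.0 × 0.083 L/cmH2O = 0.415 s.
Exhaled fraction f = 1 − e^(−t/τ) → t = −τ·ln(1 − f) = −0.415·ln(0.09) = 0.9993 s.

1.00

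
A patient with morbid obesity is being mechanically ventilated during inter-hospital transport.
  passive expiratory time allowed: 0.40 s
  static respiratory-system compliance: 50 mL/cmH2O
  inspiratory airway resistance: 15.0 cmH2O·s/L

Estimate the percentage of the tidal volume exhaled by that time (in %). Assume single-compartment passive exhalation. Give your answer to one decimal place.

41.3

τ = R × C = 15.0 × 50 mL/cmH2O = 15.0 × 0.050 L/cmH2O = 0.75 s.
Passive exhalation: V(t)/V₀ = e^(−t/τ) = e^(−0.40/0.75) = 0.5866.
Fraction exhaled = 1 − 0.5866 = 0.4134 → 41.34%.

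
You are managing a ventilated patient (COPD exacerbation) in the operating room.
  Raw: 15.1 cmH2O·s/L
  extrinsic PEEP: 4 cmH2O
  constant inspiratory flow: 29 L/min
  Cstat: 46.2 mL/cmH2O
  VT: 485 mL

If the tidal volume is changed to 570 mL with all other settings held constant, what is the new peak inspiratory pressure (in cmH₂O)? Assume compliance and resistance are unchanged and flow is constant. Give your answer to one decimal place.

23.6

Flow: 29 L/min ÷ 60 = 0.4833 L/s.
PIP = Vt/C + R·V̇ + PEEP (constant-flow equation of motion).
Only the elastic term changes: ΔPIP = ΔVt / C = (570 − 485) / 46.2 = 1.84 cmH2O.
Original PIP = 485/46.2 + 15.1×0.4833 + 4 = 21.796 cmH2O; new PIP = 21.796 + (1.84) = 23.636 cmH2O.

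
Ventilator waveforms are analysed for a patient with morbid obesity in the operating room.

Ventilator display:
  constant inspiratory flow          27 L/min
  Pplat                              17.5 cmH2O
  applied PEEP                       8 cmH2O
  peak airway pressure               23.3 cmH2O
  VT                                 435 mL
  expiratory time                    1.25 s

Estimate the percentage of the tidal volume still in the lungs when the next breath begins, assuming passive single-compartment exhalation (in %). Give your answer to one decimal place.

Flow: 27 L/min ÷ 60 = 0.45 L/s.
R = (PIP − Pplat)/V̇ = (23.3 − 17.5) / 0.45 = 5.8/0.45 = 12.889 cmH2O·s/L.
C = Vt/(Pplat − PEEP) = 435.0 / (17.5 − 8) = 435.0/9.5 = 45.789 mL/cmH2O.
τ = R × C = 12.889 × 0.04579 L/cmH2O = 0.5902 s.
Fraction remaining at end-expiration = e^(−Te/τ) = e^(−1.25/0.5902) = 0.1203 → 12.03%.

12.0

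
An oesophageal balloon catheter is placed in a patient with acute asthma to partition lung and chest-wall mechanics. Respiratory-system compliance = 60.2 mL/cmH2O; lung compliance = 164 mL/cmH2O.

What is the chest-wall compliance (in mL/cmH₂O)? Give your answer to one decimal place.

1/Ccw = 1/Crs − 1/CL.
1/Ccw = 1/60.2 − 1/164 = 0.01051.
Ccw = 95.147 mL/cmH2O.

95.1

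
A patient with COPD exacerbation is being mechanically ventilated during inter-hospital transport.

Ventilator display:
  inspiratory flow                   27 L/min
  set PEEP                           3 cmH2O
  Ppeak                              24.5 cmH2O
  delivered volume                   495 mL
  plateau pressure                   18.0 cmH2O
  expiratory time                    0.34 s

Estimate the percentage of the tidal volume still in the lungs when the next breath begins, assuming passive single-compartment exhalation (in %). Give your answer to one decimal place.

Flow: 27 L/min ÷ 60 = 0.45 L/s.
R = (PIP − Pplat)/V̇ = (24.5 − 18.0) / 0.45 = 6.5/0.45 = 14.444 cmH2O·s/L.
C = Vt/(Pplat − PEEP) = 495.0 / (18.0 − 3) = 495.0/15.0 = 33.0 mL/cmH2O.
τ = R × C = 14.444 × 0.033 L/cmH2O = 0.4767 s.
Fraction remaining at end-expiration = e^(−Te/τ) = e^(−0.34/0.4767) = 0.4901 → 49.01%.

49.0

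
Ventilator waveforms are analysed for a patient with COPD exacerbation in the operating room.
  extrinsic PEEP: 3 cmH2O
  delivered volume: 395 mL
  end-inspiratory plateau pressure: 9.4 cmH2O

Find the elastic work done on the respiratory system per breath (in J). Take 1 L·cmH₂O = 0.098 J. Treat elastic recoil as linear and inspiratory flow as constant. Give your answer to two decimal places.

Elastic work ≈ ½ × (Pplat − PEEP) × Vt = 0.5 × (9.4 − 3) × 0.395 L = 0.5 × 6.4 × 0.395 = 1.264 L·cmH2O.
× 0.098 J/(L·cmH2O) → 0.1239 J.

0.12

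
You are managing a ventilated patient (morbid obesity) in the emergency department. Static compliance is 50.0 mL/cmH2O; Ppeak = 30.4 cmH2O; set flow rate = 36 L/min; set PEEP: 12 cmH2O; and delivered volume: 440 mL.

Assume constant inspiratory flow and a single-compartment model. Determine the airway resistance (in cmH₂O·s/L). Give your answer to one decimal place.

16.0

Flow: 36 L/min ÷ 60 = 0.6 L/s.
Equation of motion (constant flow): PIP = Vt/C + R·V̇ + PEEP.
R·V̇ = PIP − Vt/C − PEEP = 30.4 − 440/50.0 − 12 = 30.4 − 8.8 − 12 = 9.6 cmH2O.
R = 9.6 / 0.6 = 16.0 cmH2O·s/L.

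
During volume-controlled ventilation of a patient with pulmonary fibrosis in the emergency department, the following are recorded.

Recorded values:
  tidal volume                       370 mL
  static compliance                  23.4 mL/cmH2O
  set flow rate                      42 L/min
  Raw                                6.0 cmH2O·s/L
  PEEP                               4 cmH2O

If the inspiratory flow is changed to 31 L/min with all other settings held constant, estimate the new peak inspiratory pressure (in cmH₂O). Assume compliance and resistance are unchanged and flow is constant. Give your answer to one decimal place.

Flow: 42 L/min ÷ 60 = 0.7 L/s.
New flow: 31 L/min ÷ 60 = 0.5167 L/s.
PIP = Vt/C + R·V̇ + PEEP (constant-flow equation of motion).
Only the resistive term changes: ΔPIP = R × ΔV̇ = 6.0 × (0.5167 − 0.7) = 6.0 × -0.1833 = -1.1 cmH2O.
Original PIP = 370/23.4 + 6.0×0.7 + 4 = 24.012 cmH2O; new PIP = 24.012 + (-1.1) = 22.912 cmH2O.

22.9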